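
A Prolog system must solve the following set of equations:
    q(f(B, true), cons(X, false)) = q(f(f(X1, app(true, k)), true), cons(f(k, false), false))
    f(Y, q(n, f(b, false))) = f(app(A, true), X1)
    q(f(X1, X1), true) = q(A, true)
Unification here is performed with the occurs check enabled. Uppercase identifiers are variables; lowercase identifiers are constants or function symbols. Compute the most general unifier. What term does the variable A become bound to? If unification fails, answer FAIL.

Decompose q/2: f(B, true) = f(f(X1, app(true, k)), true),  cons(X, false) = cons(f(k, false), false).
Decompose f/2: B = f(X1, app(true, k)),  true = true.
Bind B := f(X1, app(true, k)); no other remaining equation mentions B.
Delete trivial equation true = true.
Decompose cons/2: X = f(k, false),  false = false.
Bind X := f(k, false); no other remaining equation mentions X.
Delete trivial equation false = false.
Decompose f/2: Y = app(A, true),  q(n, f(b, false)) = X1.
Bind Y := app(A, true); no other remaining equation mentions Y.
Bind X1 := q(n, f(b, false)); substituting into the remaining equation gives: q(f(q(n, f(b, false)), q(n, f(b, false))), true) = q(A, true). Substituting into the earlier binding gives B := f(q(n, f(b, false)), app(true, k)).
Decompose q/2: f(q(n, f(b, false)), q(n, f(b, false))) = A,  true = true.
Bind A := f(q(n, f(b, false)), q(n, f(b, false))); no other remaining equation mentions A. Substituting into the earlier binding gives Y := app(f(q(n, f(b, false)), q(n, f(b, false))), true).
Delete trivial equation true = true.
MGU = { B ↦ f(q(n, f(b, false)), app(true, k)), X ↦ f(k, false), Y ↦ app(f(q(n, f(b, false)), q(n, f(b, false))), true), X1 ↦ q(n, f(b, false)), A ↦ f(q(n, f(b, false)), q(n, f(b, false))) }, so A ↦ f(q(n, f(b, false)), q(n, f(b, false))).

f(q(n, f(b, false)), q(n, f(b, false)))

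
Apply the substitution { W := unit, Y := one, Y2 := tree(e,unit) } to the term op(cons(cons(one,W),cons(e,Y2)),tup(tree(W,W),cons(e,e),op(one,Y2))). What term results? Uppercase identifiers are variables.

Replace each occurrence of W with unit.
Replace each occurrence of Y2 with tree(e,unit).
Result: op(cons(cons(one,unit),cons(e,tree(e,unit))),tup(tree(unit,unit),cons(e,e),op(one,tree(e,unit)))).

op(cons(cons(one,unit),cons(e,tree(e,unit))),tup(tree(unit,unit),cons(e,e),op(one,tree(e,unit))))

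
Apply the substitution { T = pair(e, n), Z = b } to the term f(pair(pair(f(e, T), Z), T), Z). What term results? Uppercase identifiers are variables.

f(pair(pair(f(e, pair(e, n)), b), pair(e, n)), b)

Replace each occurrence of T with pair(e, n).
Replace each occurrence of Z with b.
Result: f(pair(pair(f(e, pair(e, n)), b), pair(e, n)), b).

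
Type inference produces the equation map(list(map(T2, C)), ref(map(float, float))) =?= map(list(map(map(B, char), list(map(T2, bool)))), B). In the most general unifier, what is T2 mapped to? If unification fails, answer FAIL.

Decompose map/2: list(map(T2, C)) =?= list(map(map(B, char), list(map(T2, bool)))),  ref(map(float, float)) =?= B.
Decompose list/1: map(T2, C) =?= map(map(B, char), list(map(T2, bool))).
Decompose map/2: T2 =?= map(B, char),  C =?= list(map(T2, bool)).
Bind T2 := map(B, char); substituting into the one remaining equation that mentions T2 gives: C =?= list(map(map(B, char), bool)).
Bind C := list(map(map(B, char), bool)); no other remaining equation mentions C.
Bind B := ref(map(float, float)). Substituting into the earlier bindings gives T2 := map(ref(map(float, float)), char), C := list(map(map(ref(map(float, float)), char), bool)).
MGU = { T2 := map(ref(map(float, float)), char), C := list(map(map(ref(map(float, float)), char), bool)), B := ref(map(float, float)) }, so T2 := map(ref(map(float, float)), char).

map(ref(map(float, float)), char)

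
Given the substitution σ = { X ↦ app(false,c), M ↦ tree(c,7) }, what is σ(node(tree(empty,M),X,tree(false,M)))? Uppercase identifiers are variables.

Replace each occurrence of X with app(false,c).
Replace each occurrence of M with tree(c,7).
Result: node(tree(empty,tree(c,7)),app(false,c),tree(false,tree(c,7))).

node(tree(empty,tree(c,7)),app(false,c),tree(false,tree(c,7)))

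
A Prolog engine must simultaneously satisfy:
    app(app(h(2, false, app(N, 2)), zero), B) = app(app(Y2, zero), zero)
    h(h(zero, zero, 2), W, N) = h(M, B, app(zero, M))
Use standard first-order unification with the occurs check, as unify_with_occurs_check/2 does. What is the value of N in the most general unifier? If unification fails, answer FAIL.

Decompose app/2: app(h(2, false, app(N, 2)), zero) = app(Y2, zero),  B = zero.
Decompose app/2: h(2, false, app(N, 2)) = Y2,  zero = zero.
Bind Y2 := h(2, false, app(N, 2)); no other remaining equation mentions Y2.
Delete trivial equation zero = zero.
Bind B := zero; substituting into the remaining equation gives: h(h(zero, zero, 2), W, N) = h(M, zero, app(zero, M)).
Decompose h/3: h(zero, zero, 2) = M,  W = zero,  N = app(zero, M).
Bind M := h(zero, zero, 2); substituting into the one remaining equation that mentions M gives: N = app(zero, h(zero, zero, 2)).
Bind W := zero; no other remaining equation mentions W.
Bind N := app(zero, h(zero, zero, 2)). Substituting into the earlier binding gives Y2 := h(2, false, app(app(zero, h(zero, zero, 2)), 2)).
MGU = { Y2 ↦ h(2, false, app(app(zero, h(zero, zero, 2)), 2)), B ↦ zero, M ↦ h(zero, zero, 2), W ↦ zero, N ↦ app(zero, h(zero, zero, 2)) }, so N ↦ app(zero, h(zero, zero, 2)).

app(zero, h(zero, zero, 2))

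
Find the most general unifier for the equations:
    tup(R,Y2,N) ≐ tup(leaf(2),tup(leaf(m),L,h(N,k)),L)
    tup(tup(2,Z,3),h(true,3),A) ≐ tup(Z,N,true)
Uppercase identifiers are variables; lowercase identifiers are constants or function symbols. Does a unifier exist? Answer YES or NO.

Decompose tup/3: R ≐ leaf(2),  Y2 ≐ tup(leaf(m),L,h(N,k)),  N ≐ L.
Bind R := leaf(2); no other remaining equation mentions R.
Bind Y2 := tup(leaf(m),L,h(N,k)); no other remaining equation mentions Y2.
Bind N := L; substituting into the remaining equation gives: tup(tup(2,Z,3),h(true,3),A) ≐ tup(Z,L,true). Substituting into the earlier binding gives Y2 := tup(leaf(m),L,h(L,k)).
Decompose tup/3: tup(2,Z,3) ≐ Z,  h(true,3) ≐ L,  A ≐ true.
Occurs check fails: Z occurs in tup(2,Z,3); the equation Z ≐ tup(2,Z,3) has no finite solution.

NO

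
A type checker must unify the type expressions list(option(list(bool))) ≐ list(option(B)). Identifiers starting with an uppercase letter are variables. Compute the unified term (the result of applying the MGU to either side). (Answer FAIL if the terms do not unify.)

Decompose list/1: option(list(bool)) ≐ option(B).
Decompose option/1: list(bool) ≐ B.
Bind B := list(bool).
Applying the MGU to either side gives list(option(list(bool))).

list(option(list(bool)))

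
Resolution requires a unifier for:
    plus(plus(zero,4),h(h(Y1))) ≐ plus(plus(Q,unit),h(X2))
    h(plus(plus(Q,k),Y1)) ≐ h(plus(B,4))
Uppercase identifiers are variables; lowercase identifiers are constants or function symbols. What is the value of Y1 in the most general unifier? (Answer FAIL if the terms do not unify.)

FAIL

Decompose plus/2: plus(zero,4) ≐ plus(Q,unit),  h(h(Y1)) ≐ h(X2).
Decompose plus/2: zero ≐ Q,  4 ≐ unit.
Bind Q := zero; substituting into the one remaining equation that mentions Q gives: h(plus(plus(zero,k),Y1)) ≐ h(plus(B,4)).
Clash: constants 4 and unit differ; no unifier exists.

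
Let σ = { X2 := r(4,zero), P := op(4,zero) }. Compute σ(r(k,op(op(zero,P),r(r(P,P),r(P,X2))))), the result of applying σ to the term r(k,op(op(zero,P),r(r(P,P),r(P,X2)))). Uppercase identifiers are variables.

Replace each occurrence of X2 with r(4,zero).
Replace each occurrence of P with op(4,zero).
Result: r(k,op(op(zero,op(4,zero)),r(r(op(4,zero),op(4,zero)),r(op(4,zero),r(4,zero))))).

r(k,op(op(zero,op(4,zero)),r(r(op(4,zero),op(4,zero)),r(op(4,zero),r(4,zero)))))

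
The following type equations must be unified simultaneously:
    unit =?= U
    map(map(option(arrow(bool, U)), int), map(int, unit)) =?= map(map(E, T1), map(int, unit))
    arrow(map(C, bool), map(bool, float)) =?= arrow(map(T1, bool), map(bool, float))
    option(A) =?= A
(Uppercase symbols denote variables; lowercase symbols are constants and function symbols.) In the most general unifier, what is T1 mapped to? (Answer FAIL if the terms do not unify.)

FAIL

Bind U := unit; substituting into the one remaining equation that mentions U gives: map(map(option(arrow(bool, unit)), int), map(int, unit)) =?= map(map(E, T1), map(int, unit)).
Decompose map/2: map(option(arrow(bool, unit)), int) =?= map(E, T1),  map(int, unit) =?= map(int, unit).
Decompose map/2: option(arrow(bool, unit)) =?= E,  int =?= T1.
Bind E := option(arrow(bool, unit)); no other remaining equation mentions E.
Bind T1 := int; substituting into the one remaining equation that mentions T1 gives: arrow(map(C, bool), map(bool, float)) =?= arrow(map(int, bool), map(bool, float)).
Delete trivial equation map(int, unit) =?= map(int, unit).
Decompose arrow/2: map(C, bool) =?= map(int, bool),  map(bool, float) =?= map(bool, float).
Decompose map/2: C =?= int,  bool =?= bool.
Bind C := int; no other remaining equation mentions C.
Delete trivial equation bool =?= bool.
Delete trivial equation map(bool, float) =?= map(bool, float).
Occurs check fails: A occurs in option(A); the equation A =?= option(A) has no finite solution.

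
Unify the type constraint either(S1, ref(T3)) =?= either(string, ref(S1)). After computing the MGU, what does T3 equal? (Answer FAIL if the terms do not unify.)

string

Decompose either/2: S1 =?= string,  ref(T3) =?= ref(S1).
Bind S1 := string; substituting into the remaining equation gives: ref(T3) =?= ref(string).
Decompose ref/1: T3 =?= string.
Bind T3 := string.
MGU = { S1 ↦ string, T3 ↦ string }, so T3 ↦ string.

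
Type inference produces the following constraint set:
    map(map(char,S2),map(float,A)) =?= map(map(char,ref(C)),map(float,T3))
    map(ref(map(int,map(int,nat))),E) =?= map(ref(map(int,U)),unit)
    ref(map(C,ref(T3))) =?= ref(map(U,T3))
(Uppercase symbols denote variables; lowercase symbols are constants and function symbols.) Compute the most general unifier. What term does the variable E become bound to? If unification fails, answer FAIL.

Decompose map/2: map(char,S2) =?= map(char,ref(C)),  map(float,A) =?= map(float,T3).
Decompose map/2: char =?= char,  S2 =?= ref(C).
Delete trivial equation char =?= char.
Bind S2 := ref(C); no other remaining equation mentions S2.
Decompose map/2: float =?= float,  A =?= T3.
Delete trivial equation float =?= float.
Bind A := T3; no other remaining equation mentions A.
Decompose map/2: ref(map(int,map(int,nat))) =?= ref(map(int,U)),  E =?= unit.
Decompose ref/1: map(int,map(int,nat)) =?= map(int,U).
Decompose map/2: int =?= int,  map(int,nat) =?= U.
Delete trivial equation int =?= int.
Bind U := map(int,nat); substituting into the one remaining equation that mentions U gives: ref(map(C,ref(T3))) =?= ref(map(map(int,nat),T3)).
Bind E := unit; no other remaining equation mentions E.
Decompose ref/1: map(C,ref(T3)) =?= map(map(int,nat),T3).
Decompose map/2: C =?= map(int,nat),  ref(T3) =?= T3.
Bind C := map(int,nat); no other remaining equation mentions C. Substituting into the earlier binding gives S2 := ref(map(int,nat)).
Occurs check fails: T3 occurs in ref(T3); the equation T3 =?= ref(T3) has no finite solution.

FAIL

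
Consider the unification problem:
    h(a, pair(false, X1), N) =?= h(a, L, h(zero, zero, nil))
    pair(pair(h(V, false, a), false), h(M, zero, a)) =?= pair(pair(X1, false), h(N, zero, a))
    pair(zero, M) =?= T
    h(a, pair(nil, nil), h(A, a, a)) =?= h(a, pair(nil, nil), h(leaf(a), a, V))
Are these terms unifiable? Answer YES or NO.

YES

Decompose h/3: a =?= a,  pair(false, X1) =?= L,  N =?= h(zero, zero, nil).
Delete trivial equation a =?= a.
Bind L := pair(false, X1); no other remaining equation mentions L.
Bind N := h(zero, zero, nil); substituting into the one remaining equation that mentions N gives: pair(pair(h(V, false, a), false), h(M, zero, a)) =?= pair(pair(X1, false), h(h(zero, zero, nil), zero, a)).
Decompose pair/2: pair(h(V, false, a), false) =?= pair(X1, false),  h(M, zero, a) =?= h(h(zero, zero, nil), zero, a).
Decompose pair/2: h(V, false, a) =?= X1,  false =?= false.
Bind X1 := h(V, false, a); no other remaining equation mentions X1. Substituting into the earlier binding gives L := pair(false, h(V, false, a)).
Delete trivial equation false =?= false.
Decompose h/3: M =?= h(zero, zero, nil),  zero =?= zero,  a =?= a.
Bind M := h(zero, zero, nil); substituting into the one remaining equation that mentions M gives: pair(zero, h(zero, zero, nil)) =?= T.
Delete trivial equation zero =?= zero.
Delete trivial equation a =?= a.
Bind T := pair(zero, h(zero, zero, nil)); no other remaining equation mentions T.
Decompose h/3: a =?= a,  pair(nil, nil) =?= pair(nil, nil),  h(A, a, a) =?= h(leaf(a), a, V).
Delete trivial equation a =?= a.
Delete trivial equation pair(nil, nil) =?= pair(nil, nil).
Decompose h/3: A =?= leaf(a),  a =?= a,  a =?= V.
Bind A := leaf(a); no other remaining equation mentions A.
Delete trivial equation a =?= a.
Bind V := a. Substituting into the earlier bindings gives L := pair(false, h(a, false, a)), X1 := h(a, false, a).
No equations remain and no clash or occurs-check failure arose, so a unifier exists.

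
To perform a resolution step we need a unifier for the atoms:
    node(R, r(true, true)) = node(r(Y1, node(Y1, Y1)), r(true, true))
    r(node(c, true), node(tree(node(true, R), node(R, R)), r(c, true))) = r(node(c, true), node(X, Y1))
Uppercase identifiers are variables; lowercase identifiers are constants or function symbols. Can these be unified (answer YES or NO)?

Decompose node/2: R = r(Y1, node(Y1, Y1)),  r(true, true) = r(true, true).
Bind R := r(Y1, node(Y1, Y1)); substituting into the one remaining equation that mentions R gives: r(node(c, true), node(tree(node(true, r(Y1, node(Y1, Y1))), node(r(Y1, node(Y1, Y1)), r(Y1, node(Y1, Y1)))), r(c, true))) = r(node(c, true), node(X, Y1)).
Delete trivial equation r(true, true) = r(true, true).
Decompose r/2: node(c, true) = node(c, true),  node(tree(node(true, r(Y1, node(Y1, Y1))), node(r(Y1, node(Y1, Y1)), r(Y1, node(Y1, Y1)))), r(c, true)) = node(X, Y1).
Delete trivial equation node(c, true) = node(c, true).
Decompose node/2: tree(node(true, r(Y1, node(Y1, Y1))), node(r(Y1, node(Y1, Y1)), r(Y1, node(Y1, Y1)))) = X,  r(c, true) = Y1.
Bind X := tree(node(true, r(Y1, node(Y1, Y1))), node(r(Y1, node(Y1, Y1)), r(Y1, node(Y1, Y1)))); no other remaining equation mentions X.
Bind Y1 := r(c, true). Substituting into the earlier bindings gives R := r(r(c, true), node(r(c, true), r(c, true))), X := tree(node(true, r(r(c, true), node(r(c, true), r(c, true)))), node(r(r(c, true), node(r(c, true), r(c, true))), r(r(c, true), node(r(c, true), r(c, true))))).
No equations remain and no clash or occurs-check failure arose, so a unifier exists.

YES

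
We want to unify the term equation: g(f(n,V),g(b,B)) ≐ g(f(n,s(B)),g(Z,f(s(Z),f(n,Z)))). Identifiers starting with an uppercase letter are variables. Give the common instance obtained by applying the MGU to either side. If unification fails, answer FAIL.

Decompose g/2: f(n,V) ≐ f(n,s(B)),  g(b,B) ≐ g(Z,f(s(Z),f(n,Z))).
Decompose f/2: n ≐ n,  V ≐ s(B).
Delete trivial equation n ≐ n.
Bind V := s(B); no other remaining equation mentions V.
Decompose g/2: b ≐ Z,  B ≐ f(s(Z),f(n,Z)).
Bind Z := b; substituting into the remaining equation gives: B ≐ f(s(b),f(n,b)).
Bind B := f(s(b),f(n,b)). Substituting into the earlier binding gives V := s(f(s(b),f(n,b))).
Applying the MGU to either side gives g(f(n,s(f(s(b),f(n,b)))),g(b,f(s(b),f(n,b)))).

g(f(n,s(f(s(b),f(n,b)))),g(b,f(s(b),f(n,b))))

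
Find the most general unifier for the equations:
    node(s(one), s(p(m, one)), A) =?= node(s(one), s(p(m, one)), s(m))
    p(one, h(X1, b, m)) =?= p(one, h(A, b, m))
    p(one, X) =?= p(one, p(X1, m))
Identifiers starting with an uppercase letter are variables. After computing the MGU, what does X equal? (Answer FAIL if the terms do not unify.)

Decompose node/3: s(one) =?= s(one),  s(p(m, one)) =?= s(p(m, one)),  A =?= s(m).
Delete trivial equation s(one) =?= s(one).
Delete trivial equation s(p(m, one)) =?= s(p(m, one)).
Bind A := s(m); substituting into the one remaining equation that mentions A gives: p(one, h(X1, b, m)) =?= p(one, h(s(m), b, m)).
Decompose p/2: one =?= one,  h(X1, b, m) =?= h(s(m), b, m).
Delete trivial equation one =?= one.
Decompose h/3: X1 =?= s(m),  b =?= b,  m =?= m.
Bind X1 := s(m); substituting into the one remaining equation that mentions X1 gives: p(one, X) =?= p(one, p(s(m), m)).
Delete trivial equation b =?= b.
Delete trivial equation m =?= m.
Decompose p/2: one =?= one,  X =?= p(s(m), m).
Delete trivial equation one =?= one.
Bind X := p(s(m), m).
MGU = { A ↦ s(m), X1 ↦ s(m), X ↦ p(s(m), m) }, so X ↦ p(s(m), m).

p(s(m), m)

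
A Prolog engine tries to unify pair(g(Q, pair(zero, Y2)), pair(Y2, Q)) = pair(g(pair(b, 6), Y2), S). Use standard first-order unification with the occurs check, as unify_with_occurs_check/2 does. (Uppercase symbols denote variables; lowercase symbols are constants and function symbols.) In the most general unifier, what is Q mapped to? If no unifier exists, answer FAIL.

Decompose pair/2: g(Q, pair(zero, Y2)) = g(pair(b, 6), Y2),  pair(Y2, Q) = S.
Decompose g/2: Q = pair(b, 6),  pair(zero, Y2) = Y2.
Bind Q := pair(b, 6); substituting into the one remaining equation that mentions Q gives: pair(Y2, pair(b, 6)) = S.
Occurs check fails: Y2 occurs in pair(zero, Y2); the equation Y2 = pair(zero, Y2) has no finite solution.

FAIL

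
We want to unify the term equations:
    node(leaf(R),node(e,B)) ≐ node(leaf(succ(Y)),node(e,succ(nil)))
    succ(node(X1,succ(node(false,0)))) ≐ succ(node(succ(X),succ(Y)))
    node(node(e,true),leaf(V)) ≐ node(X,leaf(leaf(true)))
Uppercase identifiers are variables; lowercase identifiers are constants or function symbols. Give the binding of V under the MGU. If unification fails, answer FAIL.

leaf(true)

Decompose node/2: leaf(R) ≐ leaf(succ(Y)),  node(e,B) ≐ node(e,succ(nil)).
Decompose leaf/1: R ≐ succ(Y).
Bind R := succ(Y); no other remaining equation mentions R.
Decompose node/2: e ≐ e,  B ≐ succ(nil).
Delete trivial equation e ≐ e.
Bind B := succ(nil); no other remaining equation mentions B.
Decompose succ/1: node(X1,succ(node(false,0))) ≐ node(succ(X),succ(Y)).
Decompose node/2: X1 ≐ succ(X),  succ(node(false,0)) ≐ succ(Y).
Bind X1 := succ(X); no other remaining equation mentions X1.
Decompose succ/1: node(false,0) ≐ Y.
Bind Y := node(false,0); no other remaining equation mentions Y. Substituting into the earlier binding gives R := succ(node(false,0)).
Decompose node/2: node(e,true) ≐ X,  leaf(V) ≐ leaf(leaf(true)).
Bind X := node(e,true); no other remaining equation mentions X. Substituting into the earlier binding gives X1 := succ(node(e,true)).
Decompose leaf/1: V ≐ leaf(true).
Bind V := leaf(true).
MGU = { R -> succ(node(false,0)), B -> succ(nil), X1 -> succ(node(e,true)), Y -> node(false,0), X -> node(e,true), V -> leaf(true) }, so V -> leaf(true).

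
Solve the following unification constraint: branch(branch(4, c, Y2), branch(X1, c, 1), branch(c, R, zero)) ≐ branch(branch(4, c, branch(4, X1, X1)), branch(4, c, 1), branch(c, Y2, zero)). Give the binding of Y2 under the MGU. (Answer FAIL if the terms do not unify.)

Decompose branch/3: branch(4, c, Y2) ≐ branch(4, c, branch(4, X1, X1)),  branch(X1, c, 1) ≐ branch(4, c, 1),  branch(c, R, zero) ≐ branch(c, Y2, zero).
Decompose branch/3: 4 ≐ 4,  c ≐ c,  Y2 ≐ branch(4, X1, X1).
Delete trivial equation 4 ≐ 4.
Delete trivial equation c ≐ c.
Bind Y2 := branch(4, X1, X1); substituting into the one remaining equation that mentions Y2 gives: branch(c, R, zero) ≐ branch(c, branch(4, X1, X1), zero).
Decompose branch/3: X1 ≐ 4,  c ≐ c,  1 ≐ 1.
Bind X1 := 4; substituting into the one remaining equation that mentions X1 gives: branch(c, R, zero) ≐ branch(c, branch(4, 4, 4), zero). Substituting into the earlier binding gives Y2 := branch(4, 4, 4).
Delete trivial equation c ≐ c.
Delete trivial equation 1 ≐ 1.
Decompose branch/3: c ≐ c,  R ≐ branch(4, 4, 4),  zero ≐ zero.
Delete trivial equation c ≐ c.
Bind R := branch(4, 4, 4); no other remaining equation mentions R.
Delete trivial equation zero ≐ zero.
MGU = { Y2 -> branch(4, 4, 4), X1 -> 4, R -> branch(4, 4, 4) }, so Y2 -> branch(4, 4, 4).

branch(4, 4, 4)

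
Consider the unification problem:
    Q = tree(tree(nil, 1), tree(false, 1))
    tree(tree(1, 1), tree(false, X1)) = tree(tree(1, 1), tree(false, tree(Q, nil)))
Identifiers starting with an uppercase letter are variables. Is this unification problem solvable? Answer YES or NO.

Bind Q := tree(tree(nil, 1), tree(false, 1)); substituting into the remaining equation gives: tree(tree(1, 1), tree(false, X1)) = tree(tree(1, 1), tree(false, tree(tree(tree(nil, 1), tree(false, 1)), nil))).
Decompose tree/2: tree(1, 1) = tree(1, 1),  tree(false, X1) = tree(false, tree(tree(tree(nil, 1), tree(false, 1)), nil)).
Delete trivial equation tree(1, 1) = tree(1, 1).
Decompose tree/2: false = false,  X1 = tree(tree(tree(nil, 1), tree(false, 1)), nil).
Delete trivial equation false = false.
Bind X1 := tree(tree(tree(nil, 1), tree(false, 1)), nil).
No equations remain and no clash or occurs-check failure arose, so a unifier exists.

YES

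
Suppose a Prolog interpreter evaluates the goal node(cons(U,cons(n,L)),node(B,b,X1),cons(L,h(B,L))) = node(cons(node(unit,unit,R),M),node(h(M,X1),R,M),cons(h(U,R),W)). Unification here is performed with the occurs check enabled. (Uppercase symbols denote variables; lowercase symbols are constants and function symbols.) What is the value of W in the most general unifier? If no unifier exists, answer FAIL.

h(h(cons(n,h(node(unit,unit,b),b)),cons(n,h(node(unit,unit,b),b))),h(node(unit,unit,b),b))

Decompose node/3: cons(U,cons(n,L)) = cons(node(unit,unit,R),M),  node(B,b,X1) = node(h(M,X1),R,M),  cons(L,h(B,L)) = cons(h(U,R),W).
Decompose cons/2: U = node(unit,unit,R),  cons(n,L) = M.
Bind U := node(unit,unit,R); substituting into the one remaining equation that mentions U gives: cons(L,h(B,L)) = cons(h(node(unit,unit,R),R),W).
Bind M := cons(n,L); substituting into the one remaining equation that mentions M gives: node(B,b,X1) = node(h(cons(n,L),X1),R,cons(n,L)).
Decompose node/3: B = h(cons(n,L),X1),  b = R,  X1 = cons(n,L).
Bind B := h(cons(n,L),X1); substituting into the one remaining equation that mentions B gives: cons(L,h(h(cons(n,L),X1),L)) = cons(h(node(unit,unit,R),R),W).
Bind R := b; substituting into the one remaining equation that mentions R gives: cons(L,h(h(cons(n,L),X1),L)) = cons(h(node(unit,unit,b),b),W). Substituting into the earlier binding gives U := node(unit,unit,b).
Bind X1 := cons(n,L); substituting into the remaining equation gives: cons(L,h(h(cons(n,L),cons(n,L)),L)) = cons(h(node(unit,unit,b),b),W). Substituting into the earlier binding gives B := h(cons(n,L),cons(n,L)).
Decompose cons/2: L = h(node(unit,unit,b),b),  h(h(cons(n,L),cons(n,L)),L) = W.
Bind L := h(node(unit,unit,b),b); substituting into the remaining equation gives: h(h(cons(n,h(node(unit,unit,b),b)),cons(n,h(node(unit,unit,b),b))),h(node(unit,unit,b),b)) = W. Substituting into the earlier bindings gives M := cons(n,h(node(unit,unit,b),b)), B := h(cons(n,h(node(unit,unit,b),b)),cons(n,h(node(unit,unit,b),b))), X1 := cons(n,h(node(unit,unit,b),b)).
Bind W := h(h(cons(n,h(node(unit,unit,b),b)),cons(n,h(node(unit,unit,b),b))),h(node(unit,unit,b),b)).
MGU = { U -> node(unit,unit,b), M -> cons(n,h(node(unit,unit,b),b)), B -> h(cons(n,h(node(unit,unit,b),b)),cons(n,h(node(unit,unit,b),b))), R -> b, X1 -> cons(n,h(node(unit,unit,b),b)), L -> h(node(unit,unit,b),b), W -> h(h(cons(n,h(node(unit,unit,b),b)),cons(n,h(node(unit,unit,b),b))),h(node(unit,unit,b),b)) }, so W -> h(h(cons(n,h(node(unit,unit,b),b)),cons(n,h(node(unit,unit,b),b))),h(node(unit,unit,b),b)).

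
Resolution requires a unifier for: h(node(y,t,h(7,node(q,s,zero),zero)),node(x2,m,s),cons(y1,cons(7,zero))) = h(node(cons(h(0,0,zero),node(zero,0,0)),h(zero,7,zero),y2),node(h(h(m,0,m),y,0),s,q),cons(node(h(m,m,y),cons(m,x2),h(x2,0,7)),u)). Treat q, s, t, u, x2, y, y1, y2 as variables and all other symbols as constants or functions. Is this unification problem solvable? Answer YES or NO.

YES

Decompose h/3: node(y,t,h(7,node(q,s,zero),zero)) = node(cons(h(0,0,zero),node(zero,0,0)),h(zero,7,zero),y2),  node(x2,m,s) = node(h(h(m,0,m),y,0),s,q),  cons(y1,cons(7,zero)) = cons(node(h(m,m,y),cons(m,x2),h(x2,0,7)),u).
Decompose node/3: y = cons(h(0,0,zero),node(zero,0,0)),  t = h(zero,7,zero),  h(7,node(q,s,zero),zero) = y2.
Bind y := cons(h(0,0,zero),node(zero,0,0)); substituting into the 2 remaining equations that mention y gives: node(x2,m,s) = node(h(h(m,0,m),cons(h(0,0,zero),node(zero,0,0)),0),s,q),  cons(y1,cons(7,zero)) = cons(node(h(m,m,cons(h(0,0,zero),node(zero,0,0))),cons(m,x2),h(x2,0,7)),u).
Bind t := h(zero,7,zero); no other remaining equation mentions t.
Bind y2 := h(7,node(q,s,zero),zero); no other remaining equation mentions y2.
Decompose node/3: x2 = h(h(m,0,m),cons(h(0,0,zero),node(zero,0,0)),0),  m = s,  s = q.
Bind x2 := h(h(m,0,m),cons(h(0,0,zero),node(zero,0,0)),0); substituting into the one remaining equation that mentions x2 gives: cons(y1,cons(7,zero)) = cons(node(h(m,m,cons(h(0,0,zero),node(zero,0,0))),cons(m,h(h(m,0,m),cons(h(0,0,zero),node(zero,0,0)),0)),h(h(h(m,0,m),cons(h(0,0,zero),node(zero,0,0)),0),0,7)),u).
Bind s := m; substituting into the one remaining equation that mentions s gives: m = q. Substituting into the earlier binding gives y2 := h(7,node(q,m,zero),zero).
Bind q := m; no other remaining equation mentions q. Substituting into the earlier binding gives y2 := h(7,node(m,m,zero),zero).
Decompose cons/2: y1 = node(h(m,m,cons(h(0,0,zero),node(zero,0,0))),cons(m,h(h(m,0,m),cons(h(0,0,zero),node(zero,0,0)),0)),h(h(h(m,0,m),cons(h(0,0,zero),node(zero,0,0)),0),0,7)),  cons(7,zero) = u.
Bind y1 := node(h(m,m,cons(h(0,0,zero),node(zero,0,0))),cons(m,h(h(m,0,m),cons(h(0,0,zero),node(zero,0,0)),0)),h(h(h(m,0,m),cons(h(0,0,zero),node(zero,0,0)),0),0,7)); no other remaining equation mentions y1.
Bind u := cons(7,zero).
No equations remain and no clash or occurs-check failure arose, so a unifier exists.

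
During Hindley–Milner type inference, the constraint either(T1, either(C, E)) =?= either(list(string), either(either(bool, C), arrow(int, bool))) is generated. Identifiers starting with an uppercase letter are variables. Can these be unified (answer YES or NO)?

NO

Decompose either/2: T1 =?= list(string),  either(C, E) =?= either(either(bool, C), arrow(int, bool)).
Bind T1 := list(string); no other remaining equation mentions T1.
Decompose either/2: C =?= either(bool, C),  E =?= arrow(int, bool).
Occurs check fails: C occurs in either(bool, C); the equation C =?= either(bool, C) has no finite solution.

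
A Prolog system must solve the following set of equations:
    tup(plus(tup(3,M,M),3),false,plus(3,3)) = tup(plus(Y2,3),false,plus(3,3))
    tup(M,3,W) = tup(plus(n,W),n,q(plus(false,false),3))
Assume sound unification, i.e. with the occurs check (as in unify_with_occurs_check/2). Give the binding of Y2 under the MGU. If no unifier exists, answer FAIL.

Decompose tup/3: plus(tup(3,M,M),3) = plus(Y2,3),  false = false,  plus(3,3) = plus(3,3).
Decompose plus/2: tup(3,M,M) = Y2,  3 = 3.
Bind Y2 := tup(3,M,M); no other remaining equation mentions Y2.
Delete trivial equation 3 = 3.
Delete trivial equation false = false.
Delete trivial equation plus(3,3) = plus(3,3).
Decompose tup/3: M = plus(n,W),  3 = n,  W = q(plus(false,false),3).
Bind M := plus(n,W); no other remaining equation mentions M. Substituting into the earlier binding gives Y2 := tup(3,plus(n,W),plus(n,W)).
Clash: constants 3 and n differ; no unifier exists.

FAIL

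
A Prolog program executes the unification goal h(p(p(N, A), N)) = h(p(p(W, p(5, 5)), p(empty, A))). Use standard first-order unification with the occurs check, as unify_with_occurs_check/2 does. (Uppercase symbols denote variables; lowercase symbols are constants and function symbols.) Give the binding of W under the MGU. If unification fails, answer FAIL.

Decompose h/1: p(p(N, A), N) = p(p(W, p(5, 5)), p(empty, A)).
Decompose p/2: p(N, A) = p(W, p(5, 5)),  N = p(empty, A).
Decompose p/2: N = W,  A = p(5, 5).
Bind N := W; substituting into the one remaining equation that mentions N gives: W = p(empty, A).
Bind A := p(5, 5); substituting into the remaining equation gives: W = p(empty, p(5, 5)).
Bind W := p(empty, p(5, 5)). Substituting into the earlier binding gives N := p(empty, p(5, 5)).
MGU = { N -> p(empty, p(5, 5)), A -> p(5, 5), W -> p(empty, p(5, 5)) }, so W -> p(empty, p(5, 5)).

p(empty, p(5, 5))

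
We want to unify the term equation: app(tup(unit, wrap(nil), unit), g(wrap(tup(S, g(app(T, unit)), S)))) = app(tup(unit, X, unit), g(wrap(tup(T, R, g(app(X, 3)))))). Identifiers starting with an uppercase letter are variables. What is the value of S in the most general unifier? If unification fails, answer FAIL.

Decompose app/2: tup(unit, wrap(nil), unit) = tup(unit, X, unit),  g(wrap(tup(S, g(app(T, unit)), S))) = g(wrap(tup(T, R, g(app(X, 3))))).
Decompose tup/3: unit = unit,  wrap(nil) = X,  unit = unit.
Delete trivial equation unit = unit.
Bind X := wrap(nil); substituting into the one remaining equation that mentions X gives: g(wrap(tup(S, g(app(T, unit)), S))) = g(wrap(tup(T, R, g(app(wrap(nil), 3))))).
Delete trivial equation unit = unit.
Decompose g/1: wrap(tup(S, g(app(T, unit)), S)) = wrap(tup(T, R, g(app(wrap(nil), 3)))).
Decompose wrap/1: tup(S, g(app(T, unit)), S) = tup(T, R, g(app(wrap(nil), 3))).
Decompose tup/3: S = T,  g(app(T, unit)) = R,  S = g(app(wrap(nil), 3)).
Bind S := T; substituting into the one remaining equation that mentions S gives: T = g(app(wrap(nil), 3)).
Bind R := g(app(T, unit)); no other remaining equation mentions R.
Bind T := g(app(wrap(nil), 3)). Substituting into the earlier bindings gives S := g(app(wrap(nil), 3)), R := g(app(g(app(wrap(nil), 3)), unit)).
MGU = { X -> wrap(nil), S -> g(app(wrap(nil), 3)), R -> g(app(g(app(wrap(nil), 3)), unit)), T -> g(app(wrap(nil), 3)) }, so S -> g(app(wrap(nil), 3)).

g(app(wrap(nil), 3))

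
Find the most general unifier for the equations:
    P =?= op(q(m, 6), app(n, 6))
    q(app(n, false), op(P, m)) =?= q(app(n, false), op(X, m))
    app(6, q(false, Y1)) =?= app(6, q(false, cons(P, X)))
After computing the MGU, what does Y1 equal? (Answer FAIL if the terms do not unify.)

Bind P := op(q(m, 6), app(n, 6)); substituting into the remaining equations gives: q(app(n, false), op(op(q(m, 6), app(n, 6)), m)) =?= q(app(n, false), op(X, m)),  app(6, q(false, Y1)) =?= app(6, q(false, cons(op(q(m, 6), app(n, 6)), X))).
Decompose q/2: app(n, false) =?= app(n, false),  op(op(q(m, 6), app(n, 6)), m) =?= op(X, m).
Delete trivial equation app(n, false) =?= app(n, false).
Decompose op/2: op(q(m, 6), app(n, 6)) =?= X,  m =?= m.
Bind X := op(q(m, 6), app(n, 6)); substituting into the one remaining equation that mentions X gives: app(6, q(false, Y1)) =?= app(6, q(false, cons(op(q(m, 6), app(n, 6)), op(q(m, 6), app(n, 6))))).
Delete trivial equation m =?= m.
Decompose app/2: 6 =?= 6,  q(false, Y1) =?= q(false, cons(op(q(m, 6), app(n, 6)), op(q(m, 6), app(n, 6)))).
Delete trivial equation 6 =?= 6.
Decompose q/2: false =?= false,  Y1 =?= cons(op(q(m, 6), app(n, 6)), op(q(m, 6), app(n, 6))).
Delete trivial equation false =?= false.
Bind Y1 := cons(op(q(m, 6), app(n, 6)), op(q(m, 6), app(n, 6))).
MGU = { P ↦ op(q(m, 6), app(n, 6)), X ↦ op(q(m, 6), app(n, 6)), Y1 ↦ cons(op(q(m, 6), app(n, 6)), op(q(m, 6), app(n, 6))) }, so Y1 ↦ cons(op(q(m, 6), app(n, 6)), op(q(m, 6), app(n, 6))).

cons(op(q(m, 6), app(n, 6)), op(q(m, 6), app(n, 6)))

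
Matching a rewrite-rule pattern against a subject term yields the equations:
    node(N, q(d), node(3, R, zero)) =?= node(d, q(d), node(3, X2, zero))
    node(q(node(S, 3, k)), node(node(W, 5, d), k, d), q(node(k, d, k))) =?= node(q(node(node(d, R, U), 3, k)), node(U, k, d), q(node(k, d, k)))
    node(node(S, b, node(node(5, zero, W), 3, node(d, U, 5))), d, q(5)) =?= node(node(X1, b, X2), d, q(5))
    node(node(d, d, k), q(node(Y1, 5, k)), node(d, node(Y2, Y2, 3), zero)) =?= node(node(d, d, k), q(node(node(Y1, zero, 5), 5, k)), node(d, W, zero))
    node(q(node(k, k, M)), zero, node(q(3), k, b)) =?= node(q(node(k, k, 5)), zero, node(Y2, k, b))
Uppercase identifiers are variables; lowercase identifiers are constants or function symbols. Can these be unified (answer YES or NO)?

NO

Decompose node/3: N =?= d,  q(d) =?= q(d),  node(3, R, zero) =?= node(3, X2, zero).
Bind N := d; no other remaining equation mentions N.
Delete trivial equation q(d) =?= q(d).
Decompose node/3: 3 =?= 3,  R =?= X2,  zero =?= zero.
Delete trivial equation 3 =?= 3.
Bind R := X2; substituting into the one remaining equation that mentions R gives: node(q(node(S, 3, k)), node(node(W, 5, d), k, d), q(node(k, d, k))) =?= node(q(node(node(d, X2, U), 3, k)), node(U, k, d), q(node(k, d, k))).
Delete trivial equation zero =?= zero.
Decompose node/3: q(node(S, 3, k)) =?= q(node(node(d, X2, U), 3, k)),  node(node(W, 5, d), k, d) =?= node(U, k, d),  q(node(k, d, k)) =?= q(node(k, d, k)).
Decompose q/1: node(S, 3, k) =?= node(node(d, X2, U), 3, k).
Decompose node/3: S =?= node(d, X2, U),  3 =?= 3,  k =?= k.
Bind S := node(d, X2, U); substituting into the one remaining equation that mentions S gives: node(node(node(d, X2, U), b, node(node(5, zero, W), 3, node(d, U, 5))), d, q(5)) =?= node(node(X1, b, X2), d, q(5)).
Delete trivial equation 3 =?= 3.
Delete trivial equation k =?= k.
Decompose node/3: node(W, 5, d) =?= U,  k =?= k,  d =?= d.
Bind U := node(W, 5, d); substituting into the one remaining equation that mentions U gives: node(node(node(d, X2, node(W, 5, d)), b, node(node(5, zero, W), 3, node(d, node(W, 5, d), 5))), d, q(5)) =?= node(node(X1, b, X2), d, q(5)). Substituting into the earlier binding gives S := node(d, X2, node(W, 5, d)).
Delete trivial equation k =?= k.
Delete trivial equation d =?= d.
Delete trivial equation q(node(k, d, k)) =?= q(node(k, d, k)).
Decompose node/3: node(node(d, X2, node(W, 5, d)), b, node(node(5, zero, W), 3, node(d, node(W, 5, d), 5))) =?= node(X1, b, X2),  d =?= d,  q(5) =?= q(5).
Decompose node/3: node(d, X2, node(W, 5, d)) =?= X1,  b =?= b,  node(node(5, zero, W), 3, node(d, node(W, 5, d), 5)) =?= X2.
Bind X1 := node(d, X2, node(W, 5, d)); no other remaining equation mentions X1.
Delete trivial equation b =?= b.
Bind X2 := node(node(5, zero, W), 3, node(d, node(W, 5, d), 5)); no other remaining equation mentions X2. Substituting into the earlier bindings gives R := node(node(5, zero, W), 3, node(d, node(W, 5, d), 5)), S := node(d, node(node(5, zero, W), 3, node(d, node(W, 5, d), 5)), node(W, 5, d)), X1 := node(d, node(node(5, zero, W), 3, node(d, node(W, 5, d), 5)), node(W, 5, d)).
Delete trivial equation d =?= d.
Delete trivial equation q(5) =?= q(5).
Decompose node/3: node(d, d, k) =?= node(d, d, k),  q(node(Y1, 5, k)) =?= q(node(node(Y1, zero, 5), 5, k)),  node(d, node(Y2, Y2, 3), zero) =?= node(d, W, zero).
Delete trivial equation node(d, d, k) =?= node(d, d, k).
Decompose q/1: node(Y1, 5, k) =?= node(node(Y1, zero, 5), 5, k).
Decompose node/3: Y1 =?= node(Y1, zero, 5),  5 =?= 5,  k =?= k.
Occurs check fails: Y1 occurs in node(Y1, zero, 5); the equation Y1 =?= node(Y1, zero, 5) has no finite solution.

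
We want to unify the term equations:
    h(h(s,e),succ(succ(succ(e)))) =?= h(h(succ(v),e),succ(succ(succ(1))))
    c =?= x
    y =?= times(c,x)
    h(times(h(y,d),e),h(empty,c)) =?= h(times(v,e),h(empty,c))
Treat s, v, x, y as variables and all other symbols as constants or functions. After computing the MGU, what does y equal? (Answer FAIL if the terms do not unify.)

Decompose h/2: h(s,e) =?= h(succ(v),e),  succ(succ(succ(e))) =?= succ(succ(succ(1))).
Decompose h/2: s =?= succ(v),  e =?= e.
Bind s := succ(v); no other remaining equation mentions s.
Delete trivial equation e =?= e.
Decompose succ/1: succ(succ(e)) =?= succ(succ(1)).
Decompose succ/1: succ(e) =?= succ(1).
Decompose succ/1: e =?= 1.
Clash: constants e and 1 differ; no unifier exists.

FAIL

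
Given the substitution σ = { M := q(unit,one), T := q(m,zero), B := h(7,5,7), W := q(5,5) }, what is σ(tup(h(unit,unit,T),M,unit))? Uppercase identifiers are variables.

tup(h(unit,unit,q(m,zero)),q(unit,one),unit)

Replace each occurrence of M with q(unit,one).
Replace each occurrence of T with q(m,zero).
Result: tup(h(unit,unit,q(m,zero)),q(unit,one),unit).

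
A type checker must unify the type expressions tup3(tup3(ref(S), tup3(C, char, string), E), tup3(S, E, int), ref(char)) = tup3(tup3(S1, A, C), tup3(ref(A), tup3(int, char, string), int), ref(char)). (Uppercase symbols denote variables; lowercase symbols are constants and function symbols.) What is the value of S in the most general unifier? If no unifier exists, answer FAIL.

ref(tup3(tup3(int, char, string), char, string))

Decompose tup3/3: tup3(ref(S), tup3(C, char, string), E) = tup3(S1, A, C),  tup3(S, E, int) = tup3(ref(A), tup3(int, char, string), int),  ref(char) = ref(char).
Decompose tup3/3: ref(S) = S1,  tup3(C, char, string) = A,  E = C.
Bind S1 := ref(S); no other remaining equation mentions S1.
Bind A := tup3(C, char, string); substituting into the one remaining equation that mentions A gives: tup3(S, E, int) = tup3(ref(tup3(C, char, string)), tup3(int, char, string), int).
Bind E := C; substituting into the one remaining equation that mentions E gives: tup3(S, C, int) = tup3(ref(tup3(C, char, string)), tup3(int, char, string), int).
Decompose tup3/3: S = ref(tup3(C, char, string)),  C = tup3(int, char, string),  int = int.
Bind S := ref(tup3(C, char, string)); no other remaining equation mentions S. Substituting into the earlier binding gives S1 := ref(ref(tup3(C, char, string))).
Bind C := tup3(int, char, string); no other remaining equation mentions C. Substituting into the earlier bindings gives S1 := ref(ref(tup3(tup3(int, char, string), char, string))), A := tup3(tup3(int, char, string), char, string), E := tup3(int, char, string), S := ref(tup3(tup3(int, char, string), char, string)).
Delete trivial equation int = int.
Delete trivial equation ref(char) = ref(char).
MGU = { S1 := ref(ref(tup3(tup3(int, char, string), char, string))), A := tup3(tup3(int, char, string), char, string), E := tup3(int, char, string), S := ref(tup3(tup3(int, char, string), char, string)), C := tup3(int, char, string) }, so S := ref(tup3(tup3(int, char, string), char, string)).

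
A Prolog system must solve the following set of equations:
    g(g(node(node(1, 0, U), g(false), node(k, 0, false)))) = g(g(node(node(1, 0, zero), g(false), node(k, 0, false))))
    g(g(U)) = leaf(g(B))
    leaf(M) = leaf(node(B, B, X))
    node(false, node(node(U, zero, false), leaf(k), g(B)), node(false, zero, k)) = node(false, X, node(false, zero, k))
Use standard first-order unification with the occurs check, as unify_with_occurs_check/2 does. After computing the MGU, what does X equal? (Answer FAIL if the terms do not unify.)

Decompose g/1: g(node(node(1, 0, U), g(false), node(k, 0, false))) = g(node(node(1, 0, zero), g(false), node(k, 0, false))).
Decompose g/1: node(node(1, 0, U), g(false), node(k, 0, false)) = node(node(1, 0, zero), g(false), node(k, 0, false)).
Decompose node/3: node(1, 0, U) = node(1, 0, zero),  g(false) = g(false),  node(k, 0, false) = node(k, 0, false).
Decompose node/3: 1 = 1,  0 = 0,  U = zero.
Delete trivial equation 1 = 1.
Delete trivial equation 0 = 0.
Bind U := zero; substituting into the 2 remaining equations that mention U gives: g(g(zero)) = leaf(g(B)),  node(false, node(node(zero, zero, false), leaf(k), g(B)), node(false, zero, k)) = node(false, X, node(false, zero, k)).
Delete trivial equation g(false) = g(false).
Delete trivial equation node(k, 0, false) = node(k, 0, false).
Clash: head symbols differ (g/1 vs leaf/1); no unifier exists.

FAIL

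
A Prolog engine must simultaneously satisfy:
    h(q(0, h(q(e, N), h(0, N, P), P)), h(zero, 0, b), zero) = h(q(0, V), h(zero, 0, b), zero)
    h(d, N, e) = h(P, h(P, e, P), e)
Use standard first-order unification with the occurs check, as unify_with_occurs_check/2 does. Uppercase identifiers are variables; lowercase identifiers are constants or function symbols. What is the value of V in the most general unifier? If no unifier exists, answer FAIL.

Decompose h/3: q(0, h(q(e, N), h(0, N, P), P)) = q(0, V),  h(zero, 0, b) = h(zero, 0, b),  zero = zero.
Decompose q/2: 0 = 0,  h(q(e, N), h(0, N, P), P) = V.
Delete trivial equation 0 = 0.
Bind V := h(q(e, N), h(0, N, P), P); no other remaining equation mentions V.
Delete trivial equation h(zero, 0, b) = h(zero, 0, b).
Delete trivial equation zero = zero.
Decompose h/3: d = P,  N = h(P, e, P),  e = e.
Bind P := d; substituting into the one remaining equation that mentions P gives: N = h(d, e, d). Substituting into the earlier binding gives V := h(q(e, N), h(0, N, d), d).
Bind N := h(d, e, d); no other remaining equation mentions N. Substituting into the earlier binding gives V := h(q(e, h(d, e, d)), h(0, h(d, e, d), d), d).
Delete trivial equation e = e.
MGU = { V ↦ h(q(e, h(d, e, d)), h(0, h(d, e, d), d), d), P ↦ d, N ↦ h(d, e, d) }, so V ↦ h(q(e, h(d, e, d)), h(0, h(d, e, d), d), d).

h(q(e, h(d, e, d)), h(0, h(d, e, d), d), d)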